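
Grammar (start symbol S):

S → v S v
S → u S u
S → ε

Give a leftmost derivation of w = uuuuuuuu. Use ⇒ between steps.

S ⇒ uSu   [S → u S u]
uSu ⇒ uuSuu   [S → u S u]
uuSuu ⇒ uuuSuuu   [S → u S u]
uuuSuuu ⇒ uuuuSuuuu   [S → u S u]
uuuuSuuuu ⇒ uuuuuuuu   [S → ε]

S⇒uSu⇒uuSuu⇒uuuSuuu⇒uuuuSuuuu⇒uuuuuuuu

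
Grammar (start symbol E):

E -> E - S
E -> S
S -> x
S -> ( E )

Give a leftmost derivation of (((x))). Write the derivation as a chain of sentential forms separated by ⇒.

E⇒S⇒(E)⇒(S)⇒((E))⇒((S))⇒(((E)))⇒(((S)))⇒(((x)))

E ⇒ S   [E -> S]
S ⇒ (E)   [S -> ( E )]
(E) ⇒ (S)   [E -> S]
(S) ⇒ ((E))   [S -> ( E )]
((E)) ⇒ ((S))   [E -> S]
((S)) ⇒ (((E)))   [S -> ( E )]
(((E))) ⇒ (((S)))   [E -> S]
(((S))) ⇒ (((x)))   [S -> x]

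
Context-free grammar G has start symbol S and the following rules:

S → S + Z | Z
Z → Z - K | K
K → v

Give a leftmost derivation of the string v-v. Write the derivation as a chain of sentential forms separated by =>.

S => Z   [S → Z]
Z => Z-K   [Z → Z - K]
Z-K => K-K   [Z → K]
K-K => v-K   [K → v]
v-K => v-v   [K → v]

S=>Z=>Z-K=>K-K=>v-K=>v-v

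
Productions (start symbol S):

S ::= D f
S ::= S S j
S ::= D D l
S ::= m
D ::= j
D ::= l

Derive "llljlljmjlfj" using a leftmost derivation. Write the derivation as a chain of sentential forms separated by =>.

S => SSj   [S ::= S S j]
SSj => SSjSj   [S ::= S S j]
SSjSj => SSjSjSj   [S ::= S S j]
SSjSjSj => DDlSjSjSj   [S ::= D D l]
DDlSjSjSj => lDlSjSjSj   [D ::= l]
lDlSjSjSj => lllSjSjSj   [D ::= l]
lllSjSjSj => lllDDljSjSj   [S ::= D D l]
lllDDljSjSj => llljDljSjSj   [D ::= j]
llljDljSjSj => llljlljSjSj   [D ::= l]
llljlljSjSj => llljlljmjSj   [S ::= m]
llljlljmjSj => llljlljmjDfj   [S ::= D f]
llljlljmjDfj => llljlljmjlfj   [D ::= l]

S => SSj => SSjSj => SSjSjSj => DDlSjSjSj => lDlSjSjSj => lllSjSjSj => lllDDljSjSj => llljDljSjSj => llljlljSjSj => llljlljmjSj => llljlljmjDfj => llljlljmjlfj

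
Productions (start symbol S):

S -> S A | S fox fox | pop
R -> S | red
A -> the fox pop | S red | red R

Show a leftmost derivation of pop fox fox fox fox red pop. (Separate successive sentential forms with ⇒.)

S ⇒ S A ⇒ S fox fox A ⇒ S fox fox fox fox A ⇒ pop fox fox fox fox A ⇒ pop fox fox fox fox red R ⇒ pop fox fox fox fox red S ⇒ pop fox fox fox fox red pop

S ⇒ S A   [S -> S A]
S A ⇒ S fox fox A   [S -> S fox fox]
S fox fox A ⇒ S fox fox fox fox A   [S -> S fox fox]
S fox fox fox fox A ⇒ pop fox fox fox fox A   [S -> pop]
pop fox fox fox fox A ⇒ pop fox fox fox fox red R   [A -> red R]
pop fox fox fox fox red R ⇒ pop fox fox fox fox red S   [R -> S]
pop fox fox fox fox red S ⇒ pop fox fox fox fox red pop   [S -> pop]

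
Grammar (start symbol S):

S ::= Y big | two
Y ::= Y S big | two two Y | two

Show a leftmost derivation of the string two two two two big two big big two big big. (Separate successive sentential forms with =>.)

S => Y big   [S ::= Y big]
Y big => Y S big big   [Y ::= Y S big]
Y S big big => Y S big S big big   [Y ::= Y S big]
Y S big S big big => two two Y S big S big big   [Y ::= two two Y]
two two Y S big S big big => two two Y S big S big S big big   [Y ::= Y S big]
two two Y S big S big S big big => two two two S big S big S big big   [Y ::= two]
two two two S big S big S big big => two two two two big S big S big big   [S ::= two]
two two two two big S big S big big => two two two two big Y big big S big big   [S ::= Y big]
two two two two big Y big big S big big => two two two two big two big big S big big   [Y ::= two]
two two two two big two big big S big big => two two two two big two big big two big big   [S ::= two]

S => Y big => Y S big big => Y S big S big big => two two Y S big S big big => two two Y S big S big S big big => two two two S big S big S big big => two two two two big S big S big big => two two two two big Y big big S big big => two two two two big two big big S big big => two two two two big two big big two big big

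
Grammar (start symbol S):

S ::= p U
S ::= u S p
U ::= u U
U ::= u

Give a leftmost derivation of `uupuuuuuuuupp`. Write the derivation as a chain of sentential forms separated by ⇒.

S ⇒ uSp ⇒ uuSpp ⇒ uupUpp ⇒ uupuUpp ⇒ uupuuUpp ⇒ uupuuuUpp ⇒ uupuuuuUpp ⇒ uupuuuuuUpp ⇒ uupuuuuuuUpp ⇒ uupuuuuuuuUpp ⇒ uupuuuuuuuupp

S ⇒ uSp   [S ::= u S p]
uSp ⇒ uuSpp   [S ::= u S p]
uuSpp ⇒ uupUpp   [S ::= p U]
uupUpp ⇒ uupuUpp   [U ::= u U]
uupuUpp ⇒ uupuuUpp   [U ::= u U]
uupuuUpp ⇒ uupuuuUpp   [U ::= u U]
uupuuuUpp ⇒ uupuuuuUpp   [U ::= u U]
uupuuuuUpp ⇒ uupuuuuuUpp   [U ::= u U]
uupuuuuuUpp ⇒ uupuuuuuuUpp   [U ::= u U]
uupuuuuuuUpp ⇒ uupuuuuuuuUpp   [U ::= u U]
uupuuuuuuuUpp ⇒ uupuuuuuuuupp   [U ::= u]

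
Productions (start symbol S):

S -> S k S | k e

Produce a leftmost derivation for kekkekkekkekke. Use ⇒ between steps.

S ⇒ SkS ⇒ SkSkS ⇒ SkSkSkS ⇒ SkSkSkSkS ⇒ kekSkSkSkS ⇒ kekkekSkSkS ⇒ kekkekkekSkS ⇒ kekkekkekkekS ⇒ kekkekkekkekke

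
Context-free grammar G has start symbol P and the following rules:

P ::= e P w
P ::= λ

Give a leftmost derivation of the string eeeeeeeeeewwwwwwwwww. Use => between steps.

P=>ePw=>eePww=>eeePwww=>eeeePwwww=>eeeeePwwwww=>eeeeeePwwwwww=>eeeeeeePwwwwwww=>eeeeeeeePwwwwwwww=>eeeeeeeeePwwwwwwwww=>eeeeeeeeeePwwwwwwwwww=>eeeeeeeeeewwwwwwwwww

P => ePw   [P ::= e P w]
ePw => eePww   [P ::= e P w]
eePww => eeePwww   [P ::= e P w]
eeePwww => eeeePwwww   [P ::= e P w]
eeeePwwww => eeeeePwwwww   [P ::= e P w]
eeeeePwwwww => eeeeeePwwwwww   [P ::= e P w]
eeeeeePwwwwww => eeeeeeePwwwwwww   [P ::= e P w]
eeeeeeePwwwwwww => eeeeeeeePwwwwwwww   [P ::= e P w]
eeeeeeeePwwwwwwww => eeeeeeeeePwwwwwwwww   [P ::= e P w]
eeeeeeeeePwwwwwwwww => eeeeeeeeeePwwwwwwwwww   [P ::= e P w]
eeeeeeeeeePwwwwwwwwww => eeeeeeeeeewwwwwwwwww   [P ::= λ]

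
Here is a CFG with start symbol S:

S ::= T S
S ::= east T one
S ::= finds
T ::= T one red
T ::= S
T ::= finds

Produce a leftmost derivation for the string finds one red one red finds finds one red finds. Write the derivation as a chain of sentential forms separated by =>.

S => T S => T one red S => T one red one red S => finds one red one red S => finds one red one red T S => finds one red one red finds S => finds one red one red finds T S => finds one red one red finds T one red S => finds one red one red finds finds one red S => finds one red one red finds finds one red finds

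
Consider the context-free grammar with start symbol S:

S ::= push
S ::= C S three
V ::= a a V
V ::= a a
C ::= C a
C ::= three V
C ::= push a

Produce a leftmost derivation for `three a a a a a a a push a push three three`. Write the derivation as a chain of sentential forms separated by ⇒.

S ⇒ C S three ⇒ C a S three ⇒ three V a S three ⇒ three a a V a S three ⇒ three a a a a V a S three ⇒ three a a a a a a a S three ⇒ three a a a a a a a C S three three ⇒ three a a a a a a a push a S three three ⇒ three a a a a a a a push a push three three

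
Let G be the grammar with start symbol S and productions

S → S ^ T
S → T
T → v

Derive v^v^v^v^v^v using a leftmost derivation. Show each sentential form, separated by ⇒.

S ⇒ S^T   [S → S ^ T]
S^T ⇒ S^T^T   [S → S ^ T]
S^T^T ⇒ S^T^T^T   [S → S ^ T]
S^T^T^T ⇒ S^T^T^T^T   [S → S ^ T]
S^T^T^T^T ⇒ S^T^T^T^T^T   [S → S ^ T]
S^T^T^T^T^T ⇒ T^T^T^T^T^T   [S → T]
T^T^T^T^T^T ⇒ v^T^T^T^T^T   [T → v]
v^T^T^T^T^T ⇒ v^v^T^T^T^T   [T → v]
v^v^T^T^T^T ⇒ v^v^v^T^T^T   [T → v]
v^v^v^T^T^T ⇒ v^v^v^v^T^T   [T → v]
v^v^v^v^T^T ⇒ v^v^v^v^v^T   [T → v]
v^v^v^v^v^T ⇒ v^v^v^v^v^v   [T → v]

S ⇒ S^T ⇒ S^T^T ⇒ S^T^T^T ⇒ S^T^T^T^T ⇒ S^T^T^T^T^T ⇒ T^T^T^T^T^T ⇒ v^T^T^T^T^T ⇒ v^v^T^T^T^T ⇒ v^v^v^T^T^T ⇒ v^v^v^v^T^T ⇒ v^v^v^v^v^T ⇒ v^v^v^v^v^v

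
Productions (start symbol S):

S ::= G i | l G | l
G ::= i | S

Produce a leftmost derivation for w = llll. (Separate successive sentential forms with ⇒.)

S ⇒ lG ⇒ lS ⇒ llG ⇒ llS ⇒ lllG ⇒ lllS ⇒ llll

S ⇒ lG   [S ::= l G]
lG ⇒ lS   [G ::= S]
lS ⇒ llG   [S ::= l G]
llG ⇒ llS   [G ::= S]
llS ⇒ lllG   [S ::= l G]
lllG ⇒ lllS   [G ::= S]
lllS ⇒ llll   [S ::= l]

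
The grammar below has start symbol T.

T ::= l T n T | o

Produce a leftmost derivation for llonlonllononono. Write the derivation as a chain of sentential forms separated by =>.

T => lTnT   [T ::= l T n T]
lTnT => llTnTnT   [T ::= l T n T]
llTnTnT => llonTnT   [T ::= o]
llonTnT => llonlTnTnT   [T ::= l T n T]
llonlTnTnT => llonlonTnT   [T ::= o]
llonlonTnT => llonlonlTnTnT   [T ::= l T n T]
llonlonlTnTnT => llonlonllTnTnTnT   [T ::= l T n T]
llonlonllTnTnTnT => llonlonllonTnTnT   [T ::= o]
llonlonllonTnTnT => llonlonllononTnT   [T ::= o]
llonlonllononTnT => llonlonllonononT   [T ::= o]
llonlonllonononT => llonlonllononono   [T ::= o]

T=>lTnT=>llTnTnT=>llonTnT=>llonlTnTnT=>llonlonTnT=>llonlonlTnTnT=>llonlonllTnTnTnT=>llonlonllonTnTnT=>llonlonllononTnT=>llonlonllonononT=>llonlonllononono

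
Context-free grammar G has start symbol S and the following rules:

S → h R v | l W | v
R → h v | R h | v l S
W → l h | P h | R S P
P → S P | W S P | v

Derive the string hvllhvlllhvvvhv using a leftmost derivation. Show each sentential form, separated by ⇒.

S ⇒ hRv   [S → h R v]
hRv ⇒ hvlSv   [R → v l S]
hvlSv ⇒ hvllWv   [S → l W]
hvllWv ⇒ hvllPhv   [W → P h]
hvllPhv ⇒ hvllSPhv   [P → S P]
hvllSPhv ⇒ hvllhRvPhv   [S → h R v]
hvllhRvPhv ⇒ hvllhvlSvPhv   [R → v l S]
hvllhvlSvPhv ⇒ hvllhvllWvPhv   [S → l W]
hvllhvllWvPhv ⇒ hvllhvlllhvPhv   [W → l h]
hvllhvlllhvPhv ⇒ hvllhvlllhvSPhv   [P → S P]
hvllhvlllhvSPhv ⇒ hvllhvlllhvvPhv   [S → v]
hvllhvlllhvvPhv ⇒ hvllhvlllhvvvhv   [P → v]

S ⇒ hRv ⇒ hvlSv ⇒ hvllWv ⇒ hvllPhv ⇒ hvllSPhv ⇒ hvllhRvPhv ⇒ hvllhvlSvPhv ⇒ hvllhvllWvPhv ⇒ hvllhvlllhvPhv ⇒ hvllhvlllhvSPhv ⇒ hvllhvlllhvvPhv ⇒ hvllhvlllhvvvhv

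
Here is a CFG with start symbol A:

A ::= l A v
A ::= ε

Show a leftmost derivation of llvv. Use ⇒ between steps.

A ⇒ lAv   [A ::= l A v]
lAv ⇒ llAvv   [A ::= l A v]
llAvv ⇒ llvv   [A ::= ε]

A⇒lAv⇒llAvv⇒llvv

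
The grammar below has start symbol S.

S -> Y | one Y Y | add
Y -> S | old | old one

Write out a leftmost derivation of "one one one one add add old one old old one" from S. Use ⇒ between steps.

S ⇒ one Y Y ⇒ one S Y ⇒ one one Y Y Y ⇒ one one S Y Y ⇒ one one one Y Y Y Y ⇒ one one one S Y Y Y ⇒ one one one one Y Y Y Y Y ⇒ one one one one S Y Y Y Y ⇒ one one one one add Y Y Y Y ⇒ one one one one add S Y Y Y ⇒ one one one one add add Y Y Y ⇒ one one one one add add old one Y Y ⇒ one one one one add add old one old Y ⇒ one one one one add add old one old old one

S ⇒ one Y Y   [S -> one Y Y]
one Y Y ⇒ one S Y   [Y -> S]
one S Y ⇒ one one Y Y Y   [S -> one Y Y]
one one Y Y Y ⇒ one one S Y Y   [Y -> S]
one one S Y Y ⇒ one one one Y Y Y Y   [S -> one Y Y]
one one one Y Y Y Y ⇒ one one one S Y Y Y   [Y -> S]
one one one S Y Y Y ⇒ one one one one Y Y Y Y Y   [S -> one Y Y]
one one one one Y Y Y Y Y ⇒ one one one one S Y Y Y Y   [Y -> S]
one one one one S Y Y Y Y ⇒ one one one one add Y Y Y Y   [S -> add]
one one one one add Y Y Y Y ⇒ one one one one add S Y Y Y   [Y -> S]
one one one one add S Y Y Y ⇒ one one one one add add Y Y Y   [S -> add]
one one one one add add Y Y Y ⇒ one one one one add add old one Y Y   [Y -> old one]
one one one one add add old one Y Y ⇒ one one one one add add old one old Y   [Y -> old]
one one one one add add old one old Y ⇒ one one one one add add old one old old one   [Y -> old one]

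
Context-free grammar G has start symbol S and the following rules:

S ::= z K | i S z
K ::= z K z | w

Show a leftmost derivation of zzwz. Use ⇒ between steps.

S⇒zK⇒zzKz⇒zzwz

S ⇒ zK   [S ::= z K]
zK ⇒ zzKz   [K ::= z K z]
zzKz ⇒ zzwz   [K ::= w]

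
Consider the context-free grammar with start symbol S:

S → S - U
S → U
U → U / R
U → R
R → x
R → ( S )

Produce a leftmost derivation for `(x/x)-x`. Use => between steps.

S => S-U   [S → S - U]
S-U => U-U   [S → U]
U-U => R-U   [U → R]
R-U => (S)-U   [R → ( S )]
(S)-U => (U)-U   [S → U]
(U)-U => (U/R)-U   [U → U / R]
(U/R)-U => (R/R)-U   [U → R]
(R/R)-U => (x/R)-U   [R → x]
(x/R)-U => (x/x)-U   [R → x]
(x/x)-U => (x/x)-R   [U → R]
(x/x)-R => (x/x)-x   [R → x]

S => S-U => U-U => R-U => (S)-U => (U)-U => (U/R)-U => (R/R)-U => (x/R)-U => (x/x)-U => (x/x)-R => (x/x)-x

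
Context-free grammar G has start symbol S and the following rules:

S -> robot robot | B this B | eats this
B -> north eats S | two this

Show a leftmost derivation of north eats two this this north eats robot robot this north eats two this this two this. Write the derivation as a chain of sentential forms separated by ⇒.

S ⇒ B this B   [S -> B this B]
B this B ⇒ north eats S this B   [B -> north eats S]
north eats S this B ⇒ north eats B this B this B   [S -> B this B]
north eats B this B this B ⇒ north eats two this this B this B   [B -> two this]
north eats two this this B this B ⇒ north eats two this this north eats S this B   [B -> north eats S]
north eats two this this north eats S this B ⇒ north eats two this this north eats robot robot this B   [S -> robot robot]
north eats two this this north eats robot robot this B ⇒ north eats two this this north eats robot robot this north eats S   [B -> north eats S]
north eats two this this north eats robot robot this north eats S ⇒ north eats two this this north eats robot robot this north eats B this B   [S -> B this B]
north eats two this this north eats robot robot this north eats B this B ⇒ north eats two this this north eats robot robot this north eats two this this B   [B -> two this]
north eats two this this north eats robot robot this north eats two this this B ⇒ north eats two this this north eats robot robot this north eats two this this two this   [B -> two this]

S ⇒ B this B ⇒ north eats S this B ⇒ north eats B this B this B ⇒ north eats two this this B this B ⇒ north eats two this this north eats S this B ⇒ north eats two this this north eats robot robot this B ⇒ north eats two this this north eats robot robot this north eats S ⇒ north eats two this this north eats robot robot this north eats B this B ⇒ north eats two this this north eats robot robot this north eats two this this B ⇒ north eats two this this north eats robot robot this north eats two this this two this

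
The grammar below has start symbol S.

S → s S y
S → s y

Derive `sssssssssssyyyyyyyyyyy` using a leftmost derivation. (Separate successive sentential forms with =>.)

S => sSy   [S → s S y]
sSy => ssSyy   [S → s S y]
ssSyy => sssSyyy   [S → s S y]
sssSyyy => ssssSyyyy   [S → s S y]
ssssSyyyy => sssssSyyyyy   [S → s S y]
sssssSyyyyy => ssssssSyyyyyy   [S → s S y]
ssssssSyyyyyy => sssssssSyyyyyyy   [S → s S y]
sssssssSyyyyyyy => ssssssssSyyyyyyyy   [S → s S y]
ssssssssSyyyyyyyy => sssssssssSyyyyyyyyy   [S → s S y]
sssssssssSyyyyyyyyy => ssssssssssSyyyyyyyyyy   [S → s S y]
ssssssssssSyyyyyyyyyy => sssssssssssyyyyyyyyyyy   [S → s y]

S => sSy => ssSyy => sssSyyy => ssssSyyyy => sssssSyyyyy => ssssssSyyyyyy => sssssssSyyyyyyy => ssssssssSyyyyyyyy => sssssssssSyyyyyyyyy => ssssssssssSyyyyyyyyyy => sssssssssssyyyyyyyyyyy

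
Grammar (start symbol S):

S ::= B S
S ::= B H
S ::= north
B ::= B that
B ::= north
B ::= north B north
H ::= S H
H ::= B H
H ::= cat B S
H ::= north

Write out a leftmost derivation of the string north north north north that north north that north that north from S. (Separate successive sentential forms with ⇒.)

S ⇒ B S ⇒ B that S ⇒ north B north that S ⇒ north B that north that S ⇒ north north B north that north that S ⇒ north north north B north north that north that S ⇒ north north north B that north north that north that S ⇒ north north north north that north north that north that S ⇒ north north north north that north north that north that north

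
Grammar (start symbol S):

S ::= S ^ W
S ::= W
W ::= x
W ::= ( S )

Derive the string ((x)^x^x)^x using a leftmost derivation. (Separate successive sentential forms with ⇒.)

S ⇒ S^W ⇒ W^W ⇒ (S)^W ⇒ (S^W)^W ⇒ (S^W^W)^W ⇒ (W^W^W)^W ⇒ ((S)^W^W)^W ⇒ ((W)^W^W)^W ⇒ ((x)^W^W)^W ⇒ ((x)^x^W)^W ⇒ ((x)^x^x)^W ⇒ ((x)^x^x)^x

S ⇒ S^W   [S ::= S ^ W]
S^W ⇒ W^W   [S ::= W]
W^W ⇒ (S)^W   [W ::= ( S )]
(S)^W ⇒ (S^W)^W   [S ::= S ^ W]
(S^W)^W ⇒ (S^W^W)^W   [S ::= S ^ W]
(S^W^W)^W ⇒ (W^W^W)^W   [S ::= W]
(W^W^W)^W ⇒ ((S)^W^W)^W   [W ::= ( S )]
((S)^W^W)^W ⇒ ((W)^W^W)^W   [S ::= W]
((W)^W^W)^W ⇒ ((x)^W^W)^W   [W ::= x]
((x)^W^W)^W ⇒ ((x)^x^W)^W   [W ::= x]
((x)^x^W)^W ⇒ ((x)^x^x)^W   [W ::= x]
((x)^x^x)^W ⇒ ((x)^x^x)^x   [W ::= x]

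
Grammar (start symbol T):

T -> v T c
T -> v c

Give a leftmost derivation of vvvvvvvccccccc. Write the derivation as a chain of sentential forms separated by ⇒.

T ⇒ vTc ⇒ vvTcc ⇒ vvvTccc ⇒ vvvvTcccc ⇒ vvvvvTccccc ⇒ vvvvvvTcccccc ⇒ vvvvvvvccccccc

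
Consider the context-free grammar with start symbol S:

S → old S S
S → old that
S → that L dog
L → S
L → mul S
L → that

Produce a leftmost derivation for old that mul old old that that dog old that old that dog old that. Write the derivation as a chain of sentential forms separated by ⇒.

S ⇒ old S S ⇒ old that L dog S ⇒ old that mul S dog S ⇒ old that mul old S S dog S ⇒ old that mul old old S S S dog S ⇒ old that mul old old that L dog S S dog S ⇒ old that mul old old that that dog S S dog S ⇒ old that mul old old that that dog old that S dog S ⇒ old that mul old old that that dog old that old that dog S ⇒ old that mul old old that that dog old that old that dog old that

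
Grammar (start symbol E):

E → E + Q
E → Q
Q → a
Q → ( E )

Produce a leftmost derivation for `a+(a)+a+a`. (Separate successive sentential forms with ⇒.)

E ⇒ E+Q ⇒ E+Q+Q ⇒ E+Q+Q+Q ⇒ Q+Q+Q+Q ⇒ a+Q+Q+Q ⇒ a+(E)+Q+Q ⇒ a+(Q)+Q+Q ⇒ a+(a)+Q+Q ⇒ a+(a)+a+Q ⇒ a+(a)+a+a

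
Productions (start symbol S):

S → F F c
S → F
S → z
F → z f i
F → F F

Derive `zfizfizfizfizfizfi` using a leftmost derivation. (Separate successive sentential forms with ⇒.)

S ⇒ F ⇒ FF ⇒ FFF ⇒ FFFF ⇒ zfiFFF ⇒ zfiFFFF ⇒ zfiFFFFF ⇒ zfizfiFFFF ⇒ zfizfizfiFFF ⇒ zfizfizfizfiFF ⇒ zfizfizfizfizfiF ⇒ zfizfizfizfizfizfi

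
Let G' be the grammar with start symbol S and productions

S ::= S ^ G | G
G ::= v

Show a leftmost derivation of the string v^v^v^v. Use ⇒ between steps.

S ⇒ S^G ⇒ S^G^G ⇒ S^G^G^G ⇒ G^G^G^G ⇒ v^G^G^G ⇒ v^v^G^G ⇒ v^v^v^G ⇒ v^v^v^v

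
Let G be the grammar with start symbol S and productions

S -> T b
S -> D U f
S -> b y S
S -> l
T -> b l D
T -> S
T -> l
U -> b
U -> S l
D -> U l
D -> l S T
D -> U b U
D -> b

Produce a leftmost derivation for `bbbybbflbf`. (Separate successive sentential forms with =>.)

S => DUf   [S -> D U f]
DUf => UbUUf   [D -> U b U]
UbUUf => bbUUf   [U -> b]
bbUUf => bbSlUf   [U -> S l]
bbSlUf => bbbySlUf   [S -> b y S]
bbbySlUf => bbbyDUflUf   [S -> D U f]
bbbyDUflUf => bbbybUflUf   [D -> b]
bbbybUflUf => bbbybbflUf   [U -> b]
bbbybbflUf => bbbybbflbf   [U -> b]

S => DUf => UbUUf => bbUUf => bbSlUf => bbbySlUf => bbbyDUflUf => bbbybUflUf => bbbybbflUf => bbbybbflbf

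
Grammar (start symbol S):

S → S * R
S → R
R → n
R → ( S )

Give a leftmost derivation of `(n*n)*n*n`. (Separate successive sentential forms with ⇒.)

S ⇒ S*R ⇒ S*R*R ⇒ R*R*R ⇒ (S)*R*R ⇒ (S*R)*R*R ⇒ (R*R)*R*R ⇒ (n*R)*R*R ⇒ (n*n)*R*R ⇒ (n*n)*n*R ⇒ (n*n)*n*n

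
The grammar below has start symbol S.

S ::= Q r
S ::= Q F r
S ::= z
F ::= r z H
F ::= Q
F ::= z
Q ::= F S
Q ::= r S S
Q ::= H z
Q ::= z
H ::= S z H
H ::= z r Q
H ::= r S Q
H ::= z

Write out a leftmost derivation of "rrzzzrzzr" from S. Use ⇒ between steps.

S⇒Qr⇒Hzr⇒rSQzr⇒rQFrQzr⇒rrSSFrQzr⇒rrzSFrQzr⇒rrzzFrQzr⇒rrzzzrQzr⇒rrzzzrzzr

S ⇒ Qr   [S ::= Q r]
Qr ⇒ Hzr   [Q ::= H z]
Hzr ⇒ rSQzr   [H ::= r S Q]
rSQzr ⇒ rQFrQzr   [S ::= Q F r]
rQFrQzr ⇒ rrSSFrQzr   [Q ::= r S S]
rrSSFrQzr ⇒ rrzSFrQzr   [S ::= z]
rrzSFrQzr ⇒ rrzzFrQzr   [S ::= z]
rrzzFrQzr ⇒ rrzzzrQzr   [F ::= z]
rrzzzrQzr ⇒ rrzzzrzzr   [Q ::= z]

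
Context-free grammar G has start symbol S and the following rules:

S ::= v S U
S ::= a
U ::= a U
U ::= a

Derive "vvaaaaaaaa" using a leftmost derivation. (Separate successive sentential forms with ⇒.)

S ⇒ vSU   [S ::= v S U]
vSU ⇒ vvSUU   [S ::= v S U]
vvSUU ⇒ vvaUU   [S ::= a]
vvaUU ⇒ vvaaUU   [U ::= a U]
vvaaUU ⇒ vvaaaUU   [U ::= a U]
vvaaaUU ⇒ vvaaaaUU   [U ::= a U]
vvaaaaUU ⇒ vvaaaaaUU   [U ::= a U]
vvaaaaaUU ⇒ vvaaaaaaU   [U ::= a]
vvaaaaaaU ⇒ vvaaaaaaaU   [U ::= a U]
vvaaaaaaaU ⇒ vvaaaaaaaa   [U ::= a]

S ⇒ vSU ⇒ vvSUU ⇒ vvaUU ⇒ vvaaUU ⇒ vvaaaUU ⇒ vvaaaaUU ⇒ vvaaaaaUU ⇒ vvaaaaaaU ⇒ vvaaaaaaaU ⇒ vvaaaaaaaa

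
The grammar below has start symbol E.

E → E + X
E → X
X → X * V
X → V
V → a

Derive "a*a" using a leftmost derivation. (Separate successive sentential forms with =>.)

E=>X=>X*V=>V*V=>a*V=>a*a

E => X   [E → X]
X => X*V   [X → X * V]
X*V => V*V   [X → V]
V*V => a*V   [V → a]
a*V => a*a   [V → a]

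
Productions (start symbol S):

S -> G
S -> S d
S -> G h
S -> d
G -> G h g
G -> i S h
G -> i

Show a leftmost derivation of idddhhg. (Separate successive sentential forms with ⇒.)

S ⇒ G   [S -> G]
G ⇒ Ghg   [G -> G h g]
Ghg ⇒ iShhg   [G -> i S h]
iShhg ⇒ iSdhhg   [S -> S d]
iSdhhg ⇒ iSddhhg   [S -> S d]
iSddhhg ⇒ idddhhg   [S -> d]

S⇒G⇒Ghg⇒iShhg⇒iSdhhg⇒iSddhhg⇒idddhhg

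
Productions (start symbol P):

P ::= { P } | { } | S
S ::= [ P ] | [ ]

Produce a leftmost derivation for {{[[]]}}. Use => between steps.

P => {P}   [P ::= { P }]
{P} => {{P}}   [P ::= { P }]
{{P}} => {{S}}   [P ::= S]
{{S}} => {{[P]}}   [S ::= [ P ]]
{{[P]}} => {{[S]}}   [P ::= S]
{{[S]}} => {{[[]]}}   [S ::= [ ]]

P=>{P}=>{{P}}=>{{S}}=>{{[P]}}=>{{[S]}}=>{{[[]]}}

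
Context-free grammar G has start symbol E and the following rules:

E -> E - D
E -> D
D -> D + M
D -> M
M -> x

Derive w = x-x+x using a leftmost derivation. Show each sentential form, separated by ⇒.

E ⇒ E-D ⇒ D-D ⇒ M-D ⇒ x-D ⇒ x-D+M ⇒ x-M+M ⇒ x-x+M ⇒ x-x+x

E ⇒ E-D   [E -> E - D]
E-D ⇒ D-D   [E -> D]
D-D ⇒ M-D   [D -> M]
M-D ⇒ x-D   [M -> x]
x-D ⇒ x-D+M   [D -> D + M]
x-D+M ⇒ x-M+M   [D -> M]
x-M+M ⇒ x-x+M   [M -> x]
x-x+M ⇒ x-x+x   [M -> x]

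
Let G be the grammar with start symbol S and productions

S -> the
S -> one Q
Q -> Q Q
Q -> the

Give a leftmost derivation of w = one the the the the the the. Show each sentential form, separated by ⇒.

S ⇒ one Q ⇒ one Q Q ⇒ one Q Q Q ⇒ one the Q Q ⇒ one the the Q ⇒ one the the Q Q ⇒ one the the Q Q Q ⇒ one the the the Q Q ⇒ one the the the Q Q Q ⇒ one the the the the Q Q ⇒ one the the the the the Q ⇒ one the the the the the the

S ⇒ one Q   [S -> one Q]
one Q ⇒ one Q Q   [Q -> Q Q]
one Q Q ⇒ one Q Q Q   [Q -> Q Q]
one Q Q Q ⇒ one the Q Q   [Q -> the]
one the Q Q ⇒ one the the Q   [Q -> the]
one the the Q ⇒ one the the Q Q   [Q -> Q Q]
one the the Q Q ⇒ one the the Q Q Q   [Q -> Q Q]
one the the Q Q Q ⇒ one the the the Q Q   [Q -> the]
one the the the Q Q ⇒ one the the the Q Q Q   [Q -> Q Q]
one the the the Q Q Q ⇒ one the the the the Q Q   [Q -> the]
one the the the the Q Q ⇒ one the the the the the Q   [Q -> the]
one the the the the the Q ⇒ one the the the the the the   [Q -> the]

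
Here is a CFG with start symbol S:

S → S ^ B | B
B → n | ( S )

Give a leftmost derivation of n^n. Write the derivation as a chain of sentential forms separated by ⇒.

S⇒S^B⇒B^B⇒n^B⇒n^n

S ⇒ S^B   [S → S ^ B]
S^B ⇒ B^B   [S → B]
B^B ⇒ n^B   [B → n]
n^B ⇒ n^n   [B → n]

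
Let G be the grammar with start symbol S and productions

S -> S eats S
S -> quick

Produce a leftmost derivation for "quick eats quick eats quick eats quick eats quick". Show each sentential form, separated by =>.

S => S eats S => S eats S eats S => S eats S eats S eats S => S eats S eats S eats S eats S => quick eats S eats S eats S eats S => quick eats quick eats S eats S eats S => quick eats quick eats quick eats S eats S => quick eats quick eats quick eats quick eats S => quick eats quick eats quick eats quick eats quick

S => S eats S   [S -> S eats S]
S eats S => S eats S eats S   [S -> S eats S]
S eats S eats S => S eats S eats S eats S   [S -> S eats S]
S eats S eats S eats S => S eats S eats S eats S eats S   [S -> S eats S]
S eats S eats S eats S eats S => quick eats S eats S eats S eats S   [S -> quick]
quick eats S eats S eats S eats S => quick eats quick eats S eats S eats S   [S -> quick]
quick eats quick eats S eats S eats S => quick eats quick eats quick eats S eats S   [S -> quick]
quick eats quick eats quick eats S eats S => quick eats quick eats quick eats quick eats S   [S -> quick]
quick eats quick eats quick eats quick eats S => quick eats quick eats quick eats quick eats quick   [S -> quick]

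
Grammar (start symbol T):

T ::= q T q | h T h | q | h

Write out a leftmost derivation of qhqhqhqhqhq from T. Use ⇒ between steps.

T ⇒ qTq ⇒ qhThq ⇒ qhqTqhq ⇒ qhqhThqhq ⇒ qhqhqTqhqhq ⇒ qhqhqhqhqhq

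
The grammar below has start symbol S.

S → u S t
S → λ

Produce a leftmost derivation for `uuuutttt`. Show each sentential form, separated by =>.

S => uSt => uuStt => uuuSttt => uuuuStttt => uuuutttt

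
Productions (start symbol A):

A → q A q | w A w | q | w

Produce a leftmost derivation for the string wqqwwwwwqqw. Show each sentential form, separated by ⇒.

A ⇒ wAw   [A → w A w]
wAw ⇒ wqAqw   [A → q A q]
wqAqw ⇒ wqqAqqw   [A → q A q]
wqqAqqw ⇒ wqqwAwqqw   [A → w A w]
wqqwAwqqw ⇒ wqqwwAwwqqw   [A → w A w]
wqqwwAwwqqw ⇒ wqqwwwwwqqw   [A → w]

A ⇒ wAw ⇒ wqAqw ⇒ wqqAqqw ⇒ wqqwAwqqw ⇒ wqqwwAwwqqw ⇒ wqqwwwwwqqw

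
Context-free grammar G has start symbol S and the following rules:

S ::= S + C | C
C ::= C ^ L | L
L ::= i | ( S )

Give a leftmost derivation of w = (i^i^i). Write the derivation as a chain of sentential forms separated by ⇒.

S ⇒ C   [S ::= C]
C ⇒ L   [C ::= L]
L ⇒ (S)   [L ::= ( S )]
(S) ⇒ (C)   [S ::= C]
(C) ⇒ (C^L)   [C ::= C ^ L]
(C^L) ⇒ (C^L^L)   [C ::= C ^ L]
(C^L^L) ⇒ (L^L^L)   [C ::= L]
(L^L^L) ⇒ (i^L^L)   [L ::= i]
(i^L^L) ⇒ (i^i^L)   [L ::= i]
(i^i^L) ⇒ (i^i^i)   [L ::= i]

S⇒C⇒L⇒(S)⇒(C)⇒(C^L)⇒(C^L^L)⇒(L^L^L)⇒(i^L^L)⇒(i^i^L)⇒(i^i^i)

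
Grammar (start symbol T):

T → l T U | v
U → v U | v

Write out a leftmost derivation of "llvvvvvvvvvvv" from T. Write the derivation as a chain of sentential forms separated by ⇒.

T ⇒ lTU ⇒ llTUU ⇒ llvUU ⇒ llvvUU ⇒ llvvvUU ⇒ llvvvvUU ⇒ llvvvvvUU ⇒ llvvvvvvUU ⇒ llvvvvvvvUU ⇒ llvvvvvvvvUU ⇒ llvvvvvvvvvU ⇒ llvvvvvvvvvvU ⇒ llvvvvvvvvvvv

T ⇒ lTU   [T → l T U]
lTU ⇒ llTUU   [T → l T U]
llTUU ⇒ llvUU   [T → v]
llvUU ⇒ llvvUU   [U → v U]
llvvUU ⇒ llvvvUU   [U → v U]
llvvvUU ⇒ llvvvvUU   [U → v U]
llvvvvUU ⇒ llvvvvvUU   [U → v U]
llvvvvvUU ⇒ llvvvvvvUU   [U → v U]
llvvvvvvUU ⇒ llvvvvvvvUU   [U → v U]
llvvvvvvvUU ⇒ llvvvvvvvvUU   [U → v U]
llvvvvvvvvUU ⇒ llvvvvvvvvvU   [U → v]
llvvvvvvvvvU ⇒ llvvvvvvvvvvU   [U → v U]
llvvvvvvvvvvU ⇒ llvvvvvvvvvvv   [U → v]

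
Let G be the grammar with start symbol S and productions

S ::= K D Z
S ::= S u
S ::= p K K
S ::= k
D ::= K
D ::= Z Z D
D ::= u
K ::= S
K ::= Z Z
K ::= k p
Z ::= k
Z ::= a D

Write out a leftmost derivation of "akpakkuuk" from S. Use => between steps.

S => KDZ   [S ::= K D Z]
KDZ => ZZDZ   [K ::= Z Z]
ZZDZ => aDZDZ   [Z ::= a D]
aDZDZ => aKZDZ   [D ::= K]
aKZDZ => akpZDZ   [K ::= k p]
akpZDZ => akpaDDZ   [Z ::= a D]
akpaDDZ => akpaZZDDZ   [D ::= Z Z D]
akpaZZDDZ => akpakZDDZ   [Z ::= k]
akpakZDDZ => akpakkDDZ   [Z ::= k]
akpakkDDZ => akpakkuDZ   [D ::= u]
akpakkuDZ => akpakkuuZ   [D ::= u]
akpakkuuZ => akpakkuuk   [Z ::= k]

S => KDZ => ZZDZ => aDZDZ => aKZDZ => akpZDZ => akpaDDZ => akpaZZDDZ => akpakZDDZ => akpakkDDZ => akpakkuDZ => akpakkuuZ => akpakkuuk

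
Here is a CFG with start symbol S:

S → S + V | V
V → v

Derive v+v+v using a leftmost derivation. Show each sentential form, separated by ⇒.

S ⇒ S+V ⇒ S+V+V ⇒ V+V+V ⇒ v+V+V ⇒ v+v+V ⇒ v+v+v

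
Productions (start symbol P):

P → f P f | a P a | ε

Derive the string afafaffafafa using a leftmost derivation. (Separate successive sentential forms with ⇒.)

P ⇒ aPa ⇒ afPfa ⇒ afaPafa ⇒ afafPfafa ⇒ afafaPafafa ⇒ afafafPfafafa ⇒ afafaffafafa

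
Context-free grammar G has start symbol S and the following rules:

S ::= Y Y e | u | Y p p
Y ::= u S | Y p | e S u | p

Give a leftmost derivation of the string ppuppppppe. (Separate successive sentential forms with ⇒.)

S ⇒ YYe   [S ::= Y Y e]
YYe ⇒ YpYe   [Y ::= Y p]
YpYe ⇒ ppYe   [Y ::= p]
ppYe ⇒ ppYpe   [Y ::= Y p]
ppYpe ⇒ ppYppe   [Y ::= Y p]
ppYppe ⇒ ppuSppe   [Y ::= u S]
ppuSppe ⇒ ppuYppppe   [S ::= Y p p]
ppuYppppe ⇒ ppuYpppppe   [Y ::= Y p]
ppuYpppppe ⇒ ppuppppppe   [Y ::= p]

S ⇒ YYe ⇒ YpYe ⇒ ppYe ⇒ ppYpe ⇒ ppYppe ⇒ ppuSppe ⇒ ppuYppppe ⇒ ppuYpppppe ⇒ ppuppppppe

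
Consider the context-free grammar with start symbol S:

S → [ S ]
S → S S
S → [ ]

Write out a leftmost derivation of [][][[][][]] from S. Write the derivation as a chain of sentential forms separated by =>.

S => SS => []S => []SS => [][]S => [][][S] => [][][SS] => [][][[]S] => [][][[]SS] => [][][[][]S] => [][][[][][]]

S => SS   [S → S S]
SS => []S   [S → [ ]]
[]S => []SS   [S → S S]
[]SS => [][]S   [S → [ ]]
[][]S => [][][S]   [S → [ S ]]
[][][S] => [][][SS]   [S → S S]
[][][SS] => [][][[]S]   [S → [ ]]
[][][[]S] => [][][[]SS]   [S → S S]
[][][[]SS] => [][][[][]S]   [S → [ ]]
[][][[][]S] => [][][[][][]]   [S → [ ]]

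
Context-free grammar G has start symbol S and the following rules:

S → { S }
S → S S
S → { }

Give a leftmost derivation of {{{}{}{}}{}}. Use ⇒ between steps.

S ⇒ {S}   [S → { S }]
{S} ⇒ {SS}   [S → S S]
{SS} ⇒ {{S}S}   [S → { S }]
{{S}S} ⇒ {{SS}S}   [S → S S]
{{SS}S} ⇒ {{{}S}S}   [S → { }]
{{{}S}S} ⇒ {{{}SS}S}   [S → S S]
{{{}SS}S} ⇒ {{{}{}S}S}   [S → { }]
{{{}{}S}S} ⇒ {{{}{}{}}S}   [S → { }]
{{{}{}{}}S} ⇒ {{{}{}{}}{}}   [S → { }]

S ⇒ {S} ⇒ {SS} ⇒ {{S}S} ⇒ {{SS}S} ⇒ {{{}S}S} ⇒ {{{}SS}S} ⇒ {{{}{}S}S} ⇒ {{{}{}{}}S} ⇒ {{{}{}{}}{}}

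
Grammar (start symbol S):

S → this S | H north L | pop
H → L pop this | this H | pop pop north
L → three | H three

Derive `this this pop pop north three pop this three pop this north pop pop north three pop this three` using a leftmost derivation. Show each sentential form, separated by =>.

S => H north L => L pop this north L => H three pop this north L => this H three pop this north L => this L pop this three pop this north L => this H three pop this three pop this north L => this this H three pop this three pop this north L => this this pop pop north three pop this three pop this north L => this this pop pop north three pop this three pop this north H three => this this pop pop north three pop this three pop this north L pop this three => this this pop pop north three pop this three pop this north H three pop this three => this this pop pop north three pop this three pop this north pop pop north three pop this three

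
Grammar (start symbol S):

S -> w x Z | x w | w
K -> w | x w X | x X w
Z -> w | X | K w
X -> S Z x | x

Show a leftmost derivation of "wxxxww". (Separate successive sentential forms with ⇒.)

S⇒wxZ⇒wxKw⇒wxxXww⇒wxxxww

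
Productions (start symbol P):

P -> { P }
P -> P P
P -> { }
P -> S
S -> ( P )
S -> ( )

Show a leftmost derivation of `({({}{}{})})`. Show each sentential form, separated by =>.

P => S   [P -> S]
S => (P)   [S -> ( P )]
(P) => ({P})   [P -> { P }]
({P}) => ({S})   [P -> S]
({S}) => ({(P)})   [S -> ( P )]
({(P)}) => ({(PP)})   [P -> P P]
({(PP)}) => ({(PPP)})   [P -> P P]
({(PPP)}) => ({({}PP)})   [P -> { }]
({({}PP)}) => ({({}{}P)})   [P -> { }]
({({}{}P)}) => ({({}{}{})})   [P -> { }]

P => S => (P) => ({P}) => ({S}) => ({(P)}) => ({(PP)}) => ({(PPP)}) => ({({}PP)}) => ({({}{}P)}) => ({({}{}{})})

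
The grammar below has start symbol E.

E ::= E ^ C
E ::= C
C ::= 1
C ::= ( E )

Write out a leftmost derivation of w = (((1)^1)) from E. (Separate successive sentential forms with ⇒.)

E⇒C⇒(E)⇒(C)⇒((E))⇒((E^C))⇒((C^C))⇒(((E)^C))⇒(((C)^C))⇒(((1)^C))⇒(((1)^1))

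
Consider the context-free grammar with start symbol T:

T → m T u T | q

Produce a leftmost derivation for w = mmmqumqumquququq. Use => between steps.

T => mTuT => mmTuTuT => mmmTuTuTuT => mmmquTuTuT => mmmqumTuTuTuT => mmmqumquTuTuT => mmmqumqumTuTuTuT => mmmqumqumquTuTuT => mmmqumqumququTuT => mmmqumqumquququT => mmmqumqumquququq

T => mTuT   [T → m T u T]
mTuT => mmTuTuT   [T → m T u T]
mmTuTuT => mmmTuTuTuT   [T → m T u T]
mmmTuTuTuT => mmmquTuTuT   [T → q]
mmmquTuTuT => mmmqumTuTuTuT   [T → m T u T]
mmmqumTuTuTuT => mmmqumquTuTuT   [T → q]
mmmqumquTuTuT => mmmqumqumTuTuTuT   [T → m T u T]
mmmqumqumTuTuTuT => mmmqumqumquTuTuT   [T → q]
mmmqumqumquTuTuT => mmmqumqumququTuT   [T → q]
mmmqumqumququTuT => mmmqumqumquququT   [T → q]
mmmqumqumquququT => mmmqumqumquququq   [T → q]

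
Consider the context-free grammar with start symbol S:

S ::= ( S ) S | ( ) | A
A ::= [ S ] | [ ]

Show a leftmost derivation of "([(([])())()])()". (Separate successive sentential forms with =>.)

S => (S)S   [S ::= ( S ) S]
(S)S => (A)S   [S ::= A]
(A)S => ([S])S   [A ::= [ S ]]
([S])S => ([(S)S])S   [S ::= ( S ) S]
([(S)S])S => ([((S)S)S])S   [S ::= ( S ) S]
([((S)S)S])S => ([((A)S)S])S   [S ::= A]
([((A)S)S])S => ([(([])S)S])S   [A ::= [ ]]
([(([])S)S])S => ([(([])())S])S   [S ::= ( )]
([(([])())S])S => ([(([])())()])S   [S ::= ( )]
([(([])())()])S => ([(([])())()])()   [S ::= ( )]

S => (S)S => (A)S => ([S])S => ([(S)S])S => ([((S)S)S])S => ([((A)S)S])S => ([(([])S)S])S => ([(([])())S])S => ([(([])())()])S => ([(([])())()])()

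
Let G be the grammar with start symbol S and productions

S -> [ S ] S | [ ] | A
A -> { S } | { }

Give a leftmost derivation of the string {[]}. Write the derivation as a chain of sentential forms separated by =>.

S => A => {S} => {[]}

S => A   [S -> A]
A => {S}   [A -> { S }]
{S} => {[]}   [S -> [ ]]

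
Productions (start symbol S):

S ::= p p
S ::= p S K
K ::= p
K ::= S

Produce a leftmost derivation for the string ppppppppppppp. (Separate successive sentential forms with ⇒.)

S ⇒ pSK   [S ::= p S K]
pSK ⇒ ppSKK   [S ::= p S K]
ppSKK ⇒ ppppKK   [S ::= p p]
ppppKK ⇒ ppppSK   [K ::= S]
ppppSK ⇒ pppppSKK   [S ::= p S K]
pppppSKK ⇒ ppppppSKKK   [S ::= p S K]
ppppppSKKK ⇒ pppppppSKKKK   [S ::= p S K]
pppppppSKKKK ⇒ pppppppppKKKK   [S ::= p p]
pppppppppKKKK ⇒ ppppppppppKKK   [K ::= p]
ppppppppppKKK ⇒ pppppppppppKK   [K ::= p]
pppppppppppKK ⇒ ppppppppppppK   [K ::= p]
ppppppppppppK ⇒ ppppppppppppp   [K ::= p]

S ⇒ pSK ⇒ ppSKK ⇒ ppppKK ⇒ ppppSK ⇒ pppppSKK ⇒ ppppppSKKK ⇒ pppppppSKKKK ⇒ pppppppppKKKK ⇒ ppppppppppKKK ⇒ pppppppppppKK ⇒ ppppppppppppK ⇒ ppppppppppppp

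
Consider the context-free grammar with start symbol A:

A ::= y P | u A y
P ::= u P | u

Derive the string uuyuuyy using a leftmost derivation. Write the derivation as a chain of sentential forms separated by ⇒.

A⇒uAy⇒uuAyy⇒uuyPyy⇒uuyuPyy⇒uuyuuyy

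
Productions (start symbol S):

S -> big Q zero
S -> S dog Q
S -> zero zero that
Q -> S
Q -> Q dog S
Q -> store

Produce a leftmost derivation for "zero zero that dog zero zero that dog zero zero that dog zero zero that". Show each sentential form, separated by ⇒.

S ⇒ S dog Q   [S -> S dog Q]
S dog Q ⇒ zero zero that dog Q   [S -> zero zero that]
zero zero that dog Q ⇒ zero zero that dog Q dog S   [Q -> Q dog S]
zero zero that dog Q dog S ⇒ zero zero that dog S dog S   [Q -> S]
zero zero that dog S dog S ⇒ zero zero that dog S dog Q dog S   [S -> S dog Q]
zero zero that dog S dog Q dog S ⇒ zero zero that dog zero zero that dog Q dog S   [S -> zero zero that]
zero zero that dog zero zero that dog Q dog S ⇒ zero zero that dog zero zero that dog S dog S   [Q -> S]
zero zero that dog zero zero that dog S dog S ⇒ zero zero that dog zero zero that dog zero zero that dog S   [S -> zero zero that]
zero zero that dog zero zero that dog zero zero that dog S ⇒ zero zero that dog zero zero that dog zero zero that dog zero zero that   [S -> zero zero that]

S ⇒ S dog Q ⇒ zero zero that dog Q ⇒ zero zero that dog Q dog S ⇒ zero zero that dog S dog S ⇒ zero zero that dog S dog Q dog S ⇒ zero zero that dog zero zero that dog Q dog S ⇒ zero zero that dog zero zero that dog S dog S ⇒ zero zero that dog zero zero that dog zero zero that dog S ⇒ zero zero that dog zero zero that dog zero zero that dog zero zero that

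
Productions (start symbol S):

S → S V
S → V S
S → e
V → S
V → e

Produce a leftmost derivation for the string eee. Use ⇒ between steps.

S ⇒ VS   [S → V S]
VS ⇒ SS   [V → S]
SS ⇒ VSS   [S → V S]
VSS ⇒ SSS   [V → S]
SSS ⇒ eSS   [S → e]
eSS ⇒ eeS   [S → e]
eeS ⇒ eee   [S → e]

S ⇒ VS ⇒ SS ⇒ VSS ⇒ SSS ⇒ eSS ⇒ eeS ⇒ eee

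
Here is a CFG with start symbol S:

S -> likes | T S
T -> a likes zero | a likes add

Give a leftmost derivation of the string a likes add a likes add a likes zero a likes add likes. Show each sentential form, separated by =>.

S => T S => a likes add S => a likes add T S => a likes add a likes add S => a likes add a likes add T S => a likes add a likes add a likes zero S => a likes add a likes add a likes zero T S => a likes add a likes add a likes zero a likes add S => a likes add a likes add a likes zero a likes add likes

S => T S   [S -> T S]
T S => a likes add S   [T -> a likes add]
a likes add S => a likes add T S   [S -> T S]
a likes add T S => a likes add a likes add S   [T -> a likes add]
a likes add a likes add S => a likes add a likes add T S   [S -> T S]
a likes add a likes add T S => a likes add a likes add a likes zero S   [T -> a likes zero]
a likes add a likes add a likes zero S => a likes add a likes add a likes zero T S   [S -> T S]
a likes add a likes add a likes zero T S => a likes add a likes add a likes zero a likes add S   [T -> a likes add]
a likes add a likes add a likes zero a likes add S => a likes add a likes add a likes zero a likes add likes   [S -> likes]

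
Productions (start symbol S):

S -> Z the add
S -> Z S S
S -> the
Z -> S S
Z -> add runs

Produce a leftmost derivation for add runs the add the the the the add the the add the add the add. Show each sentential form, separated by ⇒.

S ⇒ Z the add ⇒ S S the add ⇒ Z the add S the add ⇒ add runs the add S the add ⇒ add runs the add Z the add the add ⇒ add runs the add S S the add the add ⇒ add runs the add the S the add the add ⇒ add runs the add the Z the add the add the add ⇒ add runs the add the S S the add the add the add ⇒ add runs the add the Z the add S the add the add the add ⇒ add runs the add the S S the add S the add the add the add ⇒ add runs the add the the S the add S the add the add the add ⇒ add runs the add the the the the add S the add the add the add ⇒ add runs the add the the the the add the the add the add the add

S ⇒ Z the add   [S -> Z the add]
Z the add ⇒ S S the add   [Z -> S S]
S S the add ⇒ Z the add S the add   [S -> Z the add]
Z the add S the add ⇒ add runs the add S the add   [Z -> add runs]
add runs the add S the add ⇒ add runs the add Z the add the add   [S -> Z the add]
add runs the add Z the add the add ⇒ add runs the add S S the add the add   [Z -> S S]
add runs the add S S the add the add ⇒ add runs the add the S the add the add   [S -> the]
add runs the add the S the add the add ⇒ add runs the add the Z the add the add the add   [S -> Z the add]
add runs the add the Z the add the add the add ⇒ add runs the add the S S the add the add the add   [Z -> S S]
add runs the add the S S the add the add the add ⇒ add runs the add the Z the add S the add the add the add   [S -> Z the add]
add runs the add the Z the add S the add the add the add ⇒ add runs the add the S S the add S the add the add the add   [Z -> S S]
add runs the add the S S the add S the add the add the add ⇒ add runs the add the the S the add S the add the add the add   [S -> the]
add runs the add the the S the add S the add the add the add ⇒ add runs the add the the the the add S the add the add the add   [S -> the]
add runs the add the the the the add S the add the add the add ⇒ add runs the add the the the the add the the add the add the add   [S -> the]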